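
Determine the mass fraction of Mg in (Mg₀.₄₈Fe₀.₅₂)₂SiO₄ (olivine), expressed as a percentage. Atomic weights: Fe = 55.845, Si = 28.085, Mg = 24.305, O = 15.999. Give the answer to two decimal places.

13.45 weight percent

Formula mass = 0.96×24.305 + 1.04×55.845 + 1×28.085 + 4×15.999 = 173.493 g/mol, of which 23.333 g is Mg.
So Mg makes up 23.333/173.493 = 0.1345 of the mass, i.e. 13.45%.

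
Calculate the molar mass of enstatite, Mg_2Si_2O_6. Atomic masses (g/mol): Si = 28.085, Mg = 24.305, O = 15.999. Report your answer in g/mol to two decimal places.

The formula mass is the sum 2·24.305 + 2·28.085 + 6·15.999.

200.77 g/mol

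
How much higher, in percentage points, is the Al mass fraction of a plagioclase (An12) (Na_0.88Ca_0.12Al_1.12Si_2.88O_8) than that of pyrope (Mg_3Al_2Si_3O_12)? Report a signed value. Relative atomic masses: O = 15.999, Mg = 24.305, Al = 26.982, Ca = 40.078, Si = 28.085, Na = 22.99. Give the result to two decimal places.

First mineral: 30.220 g Al in 264.137 g formula = 11.44 wt% Al.
Second mineral: 53.964 g Al in 403.122 g formula = 13.39 wt% Al.
11.44% − 13.39% gives a difference of -1.95 percentage points.

-1.95 percentage points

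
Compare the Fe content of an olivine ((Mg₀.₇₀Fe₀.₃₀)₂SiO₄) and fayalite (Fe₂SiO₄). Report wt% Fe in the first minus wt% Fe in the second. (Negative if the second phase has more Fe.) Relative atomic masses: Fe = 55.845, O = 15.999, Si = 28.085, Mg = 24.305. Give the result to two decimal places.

-33.82 percentage points

Fe in (Mg₀.₇₀Fe₀.₃₀)₂SiO₄: molar mass 159.615 g/mol; 0.60×55.845 = 33.507 g → 20.99 wt%.
Fe in Fe₂SiO₄: molar mass 203.771 g/mol; 2×55.845 = 111.690 g → 54.81 wt%.
Difference = 20.99 − 54.81 = -33.82 percentage points.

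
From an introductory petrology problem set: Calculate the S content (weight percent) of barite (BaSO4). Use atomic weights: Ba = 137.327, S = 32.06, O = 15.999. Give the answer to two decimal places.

13.74 weight percent

Molar mass of BaSO4: 1·137.327 + 1·32.06 + 4·15.999 = 233.383 g/mol.
Mass of S per formula unit: 1 × 32.06 = 32.060 g.
Weight fraction S = 32.060 / 233.383 = 0.1374.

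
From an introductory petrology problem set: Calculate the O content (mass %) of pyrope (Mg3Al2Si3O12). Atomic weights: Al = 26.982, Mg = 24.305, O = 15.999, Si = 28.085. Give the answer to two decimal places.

47.63 mass %

Formula mass = 3×24.305 + 2×26.982 + 3×28.085 + 12×15.999 = 403.122 g/mol, of which 191.988 g is O.
So O makes up 191.988/403.122 = 0.4763 of the mass, i.e. 47.63%.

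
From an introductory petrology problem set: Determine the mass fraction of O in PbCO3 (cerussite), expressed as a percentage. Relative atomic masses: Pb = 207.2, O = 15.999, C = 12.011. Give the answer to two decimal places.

17.96 weight percent

Molar mass of PbCO3: 1×207.2 + 1×12.011 + 3×15.999 = 267.208 g/mol.
Mass of O per formula unit: 3 × 15.999 = 47.997 g.
Weight fraction O = 47.997 / 267.208 = 0.1796.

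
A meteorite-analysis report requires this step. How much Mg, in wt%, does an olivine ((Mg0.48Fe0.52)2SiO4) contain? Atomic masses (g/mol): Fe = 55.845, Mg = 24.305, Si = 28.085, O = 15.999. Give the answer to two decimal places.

M((Mg0.48Fe0.52)2SiO4) = 173.493 g/mol.
Mg contributes 0.96 × 24.305 = 23.333 g per mole.
23.333/173.493 = 0.1345 → 13.45%.

13.45 wt%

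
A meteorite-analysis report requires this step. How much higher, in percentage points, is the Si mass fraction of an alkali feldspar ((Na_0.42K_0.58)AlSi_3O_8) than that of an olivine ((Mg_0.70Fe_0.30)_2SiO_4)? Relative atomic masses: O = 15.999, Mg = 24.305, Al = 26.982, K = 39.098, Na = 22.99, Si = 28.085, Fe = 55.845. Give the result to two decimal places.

13.43 percentage points

First mineral: 84.255 g Si in 271.562 g formula = 31.03 wt% Si.
Second mineral: 28.085 g Si in 159.615 g formula = 17.60 wt% Si.
31.03% − 17.60% gives a difference of 13.43 percentage points.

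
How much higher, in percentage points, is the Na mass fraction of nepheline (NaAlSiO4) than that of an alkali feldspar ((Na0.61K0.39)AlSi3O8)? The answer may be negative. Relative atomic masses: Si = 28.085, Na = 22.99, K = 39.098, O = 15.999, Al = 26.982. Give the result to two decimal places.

10.96 percentage points

Na in NaAlSiO4: molar mass 142.053 g/mol; 1×22.99 = 22.990 g → 16.18 wt%.
Na in (Na0.61K0.39)AlSi3O8: molar mass 268.501 g/mol; 0.61×22.99 = 14.024 g → 5.22 wt%.
Difference = 16.18 − 5.22 = 10.96 percentage points.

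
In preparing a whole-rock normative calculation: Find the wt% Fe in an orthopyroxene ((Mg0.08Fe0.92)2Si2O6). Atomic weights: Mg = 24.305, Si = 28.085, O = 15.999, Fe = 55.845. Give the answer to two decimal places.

39.70 weight percent

Formula mass = 0.16×24.305 + 1.84×55.845 + 2×28.085 + 6×15.999 = 258.808 g/mol, of which 102.755 g is Fe.
So Fe makes up 102.755/258.808 = 0.3970 of the mass, i.e. 39.70%.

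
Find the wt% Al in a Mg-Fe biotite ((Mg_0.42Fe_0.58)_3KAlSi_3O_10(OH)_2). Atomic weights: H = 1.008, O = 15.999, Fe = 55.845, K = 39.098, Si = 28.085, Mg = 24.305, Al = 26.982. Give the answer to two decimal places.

Formula mass = 1.26×24.305 + 1.74×55.845 + 1×39.098 + 1×26.982 + 3×28.085 + 12×15.999 + 2×1.008 = 472.134 g/mol, of which 26.982 g is Al.
So Al makes up 26.982/472.134 = 0.0571 of the mass, i.e. 5.71%.

5.71 weight percent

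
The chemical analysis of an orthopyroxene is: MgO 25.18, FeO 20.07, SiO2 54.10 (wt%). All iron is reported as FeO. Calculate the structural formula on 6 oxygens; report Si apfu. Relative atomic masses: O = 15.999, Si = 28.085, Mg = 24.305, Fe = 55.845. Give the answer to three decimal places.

25.18 wt% MgO ÷ 40.304 g/mol = 0.62475 mol, giving 0.62475 Mg and 0.62475 O.
20.07 wt% FeO ÷ 71.844 g/mol = 0.27936 mol, giving 0.27936 Fe and 0.27936 O.
54.10 wt% SiO2 ÷ 60.083 g/mol = 0.90042 mol, giving 0.90042 Si and 1.80084 O.
Oxygen sums to 2.70495; scaling by 6/2.70495 = 2.21816 puts the formula on 6 O.
Si: 0.90042 × 2.21816 = 1.997 atoms per formula unit.

1.997 Si apfu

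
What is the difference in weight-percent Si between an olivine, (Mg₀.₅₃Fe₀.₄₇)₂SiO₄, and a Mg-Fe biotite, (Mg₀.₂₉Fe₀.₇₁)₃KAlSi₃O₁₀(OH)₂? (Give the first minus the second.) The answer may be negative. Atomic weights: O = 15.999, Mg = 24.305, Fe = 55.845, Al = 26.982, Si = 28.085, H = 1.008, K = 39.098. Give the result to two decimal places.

-0.90 percentage points

Si in (Mg₀.₅₃Fe₀.₄₇)₂SiO₄: molar mass 170.339 g/mol; 1×28.085 = 28.085 g → 16.49 wt%.
Si in (Mg₀.₂₉Fe₀.₇₁)₃KAlSi₃O₁₀(OH)₂: molar mass 484.434 g/mol; 3×28.085 = 84.255 g → 17.39 wt%.
Difference = 16.49 − 17.39 = -0.90 percentage points.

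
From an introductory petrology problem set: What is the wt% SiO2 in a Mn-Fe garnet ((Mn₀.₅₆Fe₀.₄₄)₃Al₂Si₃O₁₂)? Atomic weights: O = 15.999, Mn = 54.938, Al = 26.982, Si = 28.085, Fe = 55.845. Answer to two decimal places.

Formula mass = 496.218 g/mol.
3 Si → 3.0000 mol SiO2 per formula unit; M(SiO2) = 60.083, so SiO2 mass = 180.249 g.
180.249/496.218 × 100 = 36.32 wt%.

36.32 wt%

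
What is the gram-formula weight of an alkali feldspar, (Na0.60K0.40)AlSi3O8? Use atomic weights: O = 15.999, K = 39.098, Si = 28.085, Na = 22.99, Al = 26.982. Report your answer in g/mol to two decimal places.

268.66 g/mol

M = 0.60·22.99 + 0.40·39.098 + 1·26.982 + 3·28.085 + 8·15.999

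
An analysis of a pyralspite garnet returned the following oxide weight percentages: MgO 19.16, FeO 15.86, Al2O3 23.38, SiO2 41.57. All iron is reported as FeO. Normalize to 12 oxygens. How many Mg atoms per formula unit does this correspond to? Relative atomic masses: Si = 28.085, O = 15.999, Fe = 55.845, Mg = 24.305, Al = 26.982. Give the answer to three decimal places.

2.061 Mg apfu

MgO: 19.16/40.304 = 0.47539 mol → 0.47539 mol Mg, 0.47539 mol O.
FeO: 15.86/71.844 = 0.22076 mol → 0.22076 mol Fe, 0.22076 mol O.
Al2O3: 23.38/101.961 = 0.22930 mol → 0.45860 mol Al, 0.68790 mol O.
SiO2: 41.57/60.083 = 0.69188 mol → 0.69188 mol Si, 1.38376 mol O.
Total oxygen = 2.76781 mol. Normalization factor = 12/2.76781 = 4.33556.
Mg per 12 O = 0.47539 × 4.33556 = 2.061.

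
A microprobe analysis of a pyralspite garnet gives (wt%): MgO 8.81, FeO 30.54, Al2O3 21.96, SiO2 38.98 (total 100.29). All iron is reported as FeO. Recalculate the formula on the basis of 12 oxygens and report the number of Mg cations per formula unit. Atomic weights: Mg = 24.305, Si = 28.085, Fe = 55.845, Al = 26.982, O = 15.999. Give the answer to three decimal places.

8.81 wt% MgO ÷ 40.304 g/mol = 0.21859 mol, giving 0.21859 Mg and 0.21859 O.
30.54 wt% FeO ÷ 71.844 g/mol = 0.42509 mol, giving 0.42509 Fe and 0.42509 O.
21.96 wt% Al2O3 ÷ 101.961 g/mol = 0.21538 mol, giving 0.43076 Al and 0.64614 O.
38.98 wt% SiO2 ÷ 60.083 g/mol = 0.64877 mol, giving 0.64877 Si and 1.29754 O.
Oxygen sums to 2.58736; scaling by 12/2.58736 = 4.63793 puts the formula on 12 O.
Mg: 0.21859 × 4.63793 = 1.014 atoms per formula unit.

1.014 Mg apfu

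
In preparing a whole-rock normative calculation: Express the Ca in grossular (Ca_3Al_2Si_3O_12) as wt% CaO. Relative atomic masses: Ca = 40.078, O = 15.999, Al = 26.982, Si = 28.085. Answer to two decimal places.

37.35 wt%

Formula mass = 450.441 g/mol.
3 Ca → 3.0000 mol CaO per formula unit; M(CaO) = 56.077, so CaO mass = 168.231 g.
168.231/450.441 × 100 = 37.35 wt%.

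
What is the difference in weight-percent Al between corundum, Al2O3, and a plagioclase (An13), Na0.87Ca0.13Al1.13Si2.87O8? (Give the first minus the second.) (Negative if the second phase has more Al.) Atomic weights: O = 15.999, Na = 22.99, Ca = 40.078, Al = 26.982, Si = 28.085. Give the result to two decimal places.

41.39 percentage points

First mineral: 53.964 g Al in 101.961 g formula = 52.93 wt% Al.
Second mineral: 30.490 g Al in 264.297 g formula = 11.54 wt% Al.
52.93% − 11.54% gives a difference of 41.39 percentage points.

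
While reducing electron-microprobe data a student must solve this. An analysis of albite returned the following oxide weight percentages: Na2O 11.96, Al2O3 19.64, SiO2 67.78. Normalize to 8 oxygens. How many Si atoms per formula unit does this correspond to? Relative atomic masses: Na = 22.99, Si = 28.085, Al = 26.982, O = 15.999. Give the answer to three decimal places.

11.96 wt% Na2O ÷ 61.979 g/mol = 0.19297 mol, giving 0.38594 Na and 0.19297 O.
19.64 wt% Al2O3 ÷ 101.961 g/mol = 0.19262 mol, giving 0.38524 Al and 0.57786 O.
67.78 wt% SiO2 ÷ 60.083 g/mol = 1.12811 mol, giving 1.12811 Si and 2.25622 O.
Oxygen sums to 3.02705; scaling by 8/3.02705 = 2.64284 puts the formula on 8 O.
Si: 1.12811 × 2.64284 = 2.981 atoms per formula unit.

2.981 Si apfu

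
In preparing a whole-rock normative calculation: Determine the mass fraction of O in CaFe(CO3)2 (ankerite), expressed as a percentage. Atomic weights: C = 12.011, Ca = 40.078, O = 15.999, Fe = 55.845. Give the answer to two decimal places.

44.45 weight percent

M(CaFe(CO3)2) = 215.939 g/mol.
O contributes 6 × 15.999 = 95.994 g per mole.
95.994/215.939 = 0.4445 → 44.45%.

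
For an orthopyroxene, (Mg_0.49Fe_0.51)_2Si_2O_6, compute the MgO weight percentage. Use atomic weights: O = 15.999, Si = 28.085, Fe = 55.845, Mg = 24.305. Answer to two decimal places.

Formula mass = 232.945 g/mol.
0.98 Mg → 0.9800 mol MgO per formula unit; M(MgO) = 40.304, so MgO mass = 39.498 g.
39.498/232.945 × 100 = 16.96 wt%.

16.96 wt%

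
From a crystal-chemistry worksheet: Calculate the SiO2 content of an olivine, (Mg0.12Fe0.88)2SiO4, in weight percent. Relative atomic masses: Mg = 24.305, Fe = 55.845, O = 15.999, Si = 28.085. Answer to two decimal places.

30.62 wt%

Molar mass of (Mg0.12Fe0.88)2SiO4 = 0.24×24.305 + 1.76×55.845 + 1×28.085 + 4×15.999 = 196.201 g/mol.
Each formula unit contains 1 Si, equivalent to 1/1 = 1.0000 mol SiO2.
M(SiO2) = 1×28.085 + 2×15.999 = 60.083 g/mol.
Mass of SiO2 per formula unit = 1.0000 × 60.083 = 60.083 g.
SiO2 wt% = 60.083 / 196.201 × 100 = 30.62%.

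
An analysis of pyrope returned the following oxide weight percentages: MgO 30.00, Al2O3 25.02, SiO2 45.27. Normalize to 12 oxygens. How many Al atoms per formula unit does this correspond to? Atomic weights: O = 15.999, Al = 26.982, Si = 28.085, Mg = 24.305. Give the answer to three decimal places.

MgO (M=40.304): mol = 0.74434; Mg = 0.74434, O = 0.74434.
Al2O3 (M=101.961): mol = 0.24539; Al = 0.49078, O = 0.73617.
SiO2 (M=60.083): mol = 0.75346; Si = 0.75346, O = 1.50692.
ΣO = 2.98743; factor = 12/ΣO = 4.01683.
Al apfu = 0.49078 × 4.01683 = 1.971.

1.971 Al apfu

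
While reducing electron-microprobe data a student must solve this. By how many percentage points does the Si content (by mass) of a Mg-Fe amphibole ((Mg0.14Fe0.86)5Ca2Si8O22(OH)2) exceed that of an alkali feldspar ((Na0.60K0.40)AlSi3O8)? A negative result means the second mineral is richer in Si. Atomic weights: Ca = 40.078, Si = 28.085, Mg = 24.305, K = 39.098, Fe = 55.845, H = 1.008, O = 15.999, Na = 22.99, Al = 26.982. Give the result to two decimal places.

-7.66 percentage points

M((Mg0.14Fe0.86)5Ca2Si8O22(OH)2) = 947.975 g/mol, so wt% Si = 224.680/947.975 × 100 = 23.70%.
M((Na0.60K0.40)AlSi3O8) = 268.662 g/mol, so wt% Si = 84.255/268.662 × 100 = 31.36%.
23.70 − 31.36 = -7.66 pp.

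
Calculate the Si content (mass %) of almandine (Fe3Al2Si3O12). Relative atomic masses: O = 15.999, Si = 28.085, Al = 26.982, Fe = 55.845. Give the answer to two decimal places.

16.93 mass %

Formula mass = 3·55.845 + 2·26.982 + 3·28.085 + 12·15.999 = 497.742 g/mol, of which 84.255 g is Si.
So Si makes up 84.255/497.742 = 0.1693 of the mass, i.e. 16.93%.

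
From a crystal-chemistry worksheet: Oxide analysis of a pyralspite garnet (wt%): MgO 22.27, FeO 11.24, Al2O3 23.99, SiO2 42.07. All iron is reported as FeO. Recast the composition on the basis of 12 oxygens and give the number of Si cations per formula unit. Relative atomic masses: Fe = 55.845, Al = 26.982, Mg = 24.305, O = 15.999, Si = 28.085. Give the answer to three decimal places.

MgO: 22.27/40.304 = 0.55255 mol → 0.55255 mol Mg, 0.55255 mol O.
FeO: 11.24/71.844 = 0.15645 mol → 0.15645 mol Fe, 0.15645 mol O.
Al2O3: 23.99/101.961 = 0.23529 mol → 0.47058 mol Al, 0.70587 mol O.
SiO2: 42.07/60.083 = 0.70020 mol → 0.70020 mol Si, 1.40040 mol O.
Total oxygen = 2.81527 mol. Normalization factor = 12/2.81527 = 4.26247.
Si per 12 O = 0.70020 × 4.26247 = 2.985.

2.985 Si apfu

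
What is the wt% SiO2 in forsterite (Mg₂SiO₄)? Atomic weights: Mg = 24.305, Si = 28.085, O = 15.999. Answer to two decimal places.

42.71 wt%

M(Mg₂SiO₄) = 140.691 g/mol; M(SiO2) = 60.083 g/mol.
Moles SiO2 per formula unit = 1 Si ÷ 1 = 1.0000.
SiO2 fraction = (1.0000 × 60.083) / 140.691 = 60.083/140.691 = 0.4271.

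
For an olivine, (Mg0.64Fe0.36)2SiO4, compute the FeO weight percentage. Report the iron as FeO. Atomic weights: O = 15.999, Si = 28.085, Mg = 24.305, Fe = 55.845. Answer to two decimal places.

31.66 wt%

Molar mass of (Mg0.64Fe0.36)2SiO4 = 1.28·24.305 + 0.72·55.845 + 1·28.085 + 4·15.999 = 163.400 g/mol.
Each formula unit contains 0.72 Fe, equivalent to 0.72/1 = 0.7200 mol FeO.
M(FeO) = 1×55.845 + 1×15.999 = 71.844 g/mol.
Mass of FeO per formula unit = 0.7200 × 71.844 = 51.728 g.
FeO wt% = 51.728 / 163.400 × 100 = 31.66%.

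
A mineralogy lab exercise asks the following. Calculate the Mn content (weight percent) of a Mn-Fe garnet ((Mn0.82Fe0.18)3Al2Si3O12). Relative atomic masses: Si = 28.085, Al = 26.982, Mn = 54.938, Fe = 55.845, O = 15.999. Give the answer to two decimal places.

27.27 weight percent

Molar mass of (Mn0.82Fe0.18)3Al2Si3O12: 2.46×54.938 + 0.54×55.845 + 2×26.982 + 3×28.085 + 12×15.999 = 495.511 g/mol.
Mass of Mn per formula unit: 2.46 × 54.938 = 135.147 g.
Weight fraction Mn = 135.147 / 495.511 = 0.2727.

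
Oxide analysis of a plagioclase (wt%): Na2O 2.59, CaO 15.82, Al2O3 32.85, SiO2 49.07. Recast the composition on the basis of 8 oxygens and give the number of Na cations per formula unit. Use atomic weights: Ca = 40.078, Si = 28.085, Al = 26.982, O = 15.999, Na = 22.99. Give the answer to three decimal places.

0.229 Na apfu

2.59 wt% Na2O ÷ 61.979 g/mol = 0.04179 mol, giving 0.08358 Na and 0.04179 O.
15.82 wt% CaO ÷ 56.077 g/mol = 0.28211 mol, giving 0.28211 Ca and 0.28211 O.
32.85 wt% Al2O3 ÷ 101.961 g/mol = 0.32218 mol, giving 0.64436 Al and 0.96654 O.
49.07 wt% SiO2 ÷ 60.083 g/mol = 0.81670 mol, giving 0.81670 Si and 1.63340 O.
Oxygen sums to 2.92384; scaling by 8/2.92384 = 2.73613 puts the formula on 8 O.
Na: 0.08358 × 2.73613 = 0.229 atoms per formula unit.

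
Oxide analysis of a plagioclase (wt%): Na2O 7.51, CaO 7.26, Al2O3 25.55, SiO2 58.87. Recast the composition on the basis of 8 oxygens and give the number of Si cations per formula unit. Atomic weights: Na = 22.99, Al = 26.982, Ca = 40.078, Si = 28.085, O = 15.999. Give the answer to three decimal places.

7.51 wt% Na2O ÷ 61.979 g/mol = 0.12117 mol, giving 0.24234 Na and 0.12117 O.
7.26 wt% CaO ÷ 56.077 g/mol = 0.12946 mol, giving 0.12946 Ca and 0.12946 O.
25.55 wt% Al2O3 ÷ 101.961 g/mol = 0.25059 mol, giving 0.50118 Al and 0.75177 O.
58.87 wt% SiO2 ÷ 60.083 g/mol = 0.97981 mol, giving 0.97981 Si and 1.95962 O.
Oxygen sums to 2.96202; scaling by 8/2.96202 = 2.70086 puts the formula on 8 O.
Si: 0.97981 × 2.70086 = 2.646 atoms per formula unit.

2.646 Si apfu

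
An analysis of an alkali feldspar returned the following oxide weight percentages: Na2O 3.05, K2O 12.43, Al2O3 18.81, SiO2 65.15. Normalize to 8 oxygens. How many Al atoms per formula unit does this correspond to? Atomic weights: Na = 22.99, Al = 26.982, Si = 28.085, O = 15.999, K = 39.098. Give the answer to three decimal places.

1.017 Al apfu

3.05 wt% Na2O ÷ 61.979 g/mol = 0.04921 mol, giving 0.09842 Na and 0.04921 O.
12.43 wt% K2O ÷ 94.195 g/mol = 0.13196 mol, giving 0.26392 K and 0.13196 O.
18.81 wt% Al2O3 ÷ 101.961 g/mol = 0.18448 mol, giving 0.36896 Al and 0.55344 O.
65.15 wt% SiO2 ÷ 60.083 g/mol = 1.08433 mol, giving 1.08433 Si and 2.16866 O.
Oxygen sums to 2.90327; scaling by 8/2.90327 = 2.75551 puts the formula on 8 O.
Al: 0.36896 × 2.75551 = 1.017 atoms per formula unit.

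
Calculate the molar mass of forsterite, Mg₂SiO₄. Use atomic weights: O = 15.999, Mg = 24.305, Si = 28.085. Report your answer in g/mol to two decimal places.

140.69 g/mol

M = 2(24.305) + 1(28.085) + 4(15.999)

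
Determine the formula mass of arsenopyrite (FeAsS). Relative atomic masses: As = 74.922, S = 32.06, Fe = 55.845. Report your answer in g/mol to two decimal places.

162.83 g/mol

The formula mass is the sum 1*55.845 + 1*74.922 + 1*32.06.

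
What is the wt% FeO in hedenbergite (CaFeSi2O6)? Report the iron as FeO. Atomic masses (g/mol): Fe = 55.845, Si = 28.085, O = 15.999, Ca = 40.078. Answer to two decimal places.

Formula mass = 248.087 g/mol.
1 Fe → 1.0000 mol FeO per formula unit; M(FeO) = 71.844, so FeO mass = 71.844 g.
71.844/248.087 × 100 = 28.96 wt%.

28.96 wt%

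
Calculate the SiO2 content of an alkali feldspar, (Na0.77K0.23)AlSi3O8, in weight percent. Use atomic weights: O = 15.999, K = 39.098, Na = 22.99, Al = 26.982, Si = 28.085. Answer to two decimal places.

M((Na0.77K0.23)AlSi3O8) = 265.924 g/mol; M(SiO2) = 60.083 g/mol.
Moles SiO2 per formula unit = 3 Si ÷ 1 = 3.0000.
SiO2 fraction = (3.0000 × 60.083) / 265.924 = 180.249/265.924 = 0.6778.

67.78 wt%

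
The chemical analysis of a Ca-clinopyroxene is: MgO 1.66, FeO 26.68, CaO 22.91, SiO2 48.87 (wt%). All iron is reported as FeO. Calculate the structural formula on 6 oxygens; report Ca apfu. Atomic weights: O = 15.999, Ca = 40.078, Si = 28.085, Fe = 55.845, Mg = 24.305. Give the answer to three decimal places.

MgO: 1.66/40.304 = 0.04119 mol → 0.04119 mol Mg, 0.04119 mol O.
FeO: 26.68/71.844 = 0.37136 mol → 0.37136 mol Fe, 0.37136 mol O.
CaO: 22.91/56.077 = 0.40855 mol → 0.40855 mol Ca, 0.40855 mol O.
SiO2: 48.87/60.083 = 0.81337 mol → 0.81337 mol Si, 1.62674 mol O.
Total oxygen = 2.44784 mol. Normalization factor = 6/2.44784 = 2.45114.
Ca per 6 O = 0.40855 × 2.45114 = 1.001.

1.001 Ca apfu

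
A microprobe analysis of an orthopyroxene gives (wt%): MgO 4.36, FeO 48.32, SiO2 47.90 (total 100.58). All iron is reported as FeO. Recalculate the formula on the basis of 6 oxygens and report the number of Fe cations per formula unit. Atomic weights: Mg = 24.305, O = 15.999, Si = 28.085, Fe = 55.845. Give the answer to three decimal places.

1.699 Fe apfu

4.36 wt% MgO ÷ 40.304 g/mol = 0.10818 mol, giving 0.10818 Mg and 0.10818 O.
48.32 wt% FeO ÷ 71.844 g/mol = 0.67257 mol, giving 0.67257 Fe and 0.67257 O.
47.90 wt% SiO2 ÷ 60.083 g/mol = 0.79723 mol, giving 0.79723 Si and 1.59446 O.
Oxygen sums to 2.37521; scaling by 6/2.37521 = 2.52609 puts the formula on 6 O.
Fe: 0.67257 × 2.52609 = 1.699 atoms per formula unit.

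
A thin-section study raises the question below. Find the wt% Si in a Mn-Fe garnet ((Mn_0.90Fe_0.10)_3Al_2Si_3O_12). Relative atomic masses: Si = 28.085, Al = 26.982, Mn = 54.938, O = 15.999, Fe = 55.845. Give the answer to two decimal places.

Formula mass = 2.70·54.938 + 0.30·55.845 + 2·26.982 + 3·28.085 + 12·15.999 = 495.293 g/mol, of which 84.255 g is Si.
So Si makes up 84.255/495.293 = 0.1701 of the mass, i.e. 17.01%.

17.01 wt%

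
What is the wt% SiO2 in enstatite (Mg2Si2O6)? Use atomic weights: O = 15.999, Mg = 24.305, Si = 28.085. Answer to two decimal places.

Formula mass = 200.774 g/mol.
2 Si → 2.0000 mol SiO2 per formula unit; M(SiO2) = 60.083, so SiO2 mass = 120.166 g.
120.166/200.774 × 100 = 59.85 wt%.

59.85 wt%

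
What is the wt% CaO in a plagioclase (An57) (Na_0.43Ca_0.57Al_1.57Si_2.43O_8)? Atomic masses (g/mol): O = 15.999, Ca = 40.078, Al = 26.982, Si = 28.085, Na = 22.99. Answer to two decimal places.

11.78 wt%

Formula mass = 271.330 g/mol.
0.57 Ca → 0.5700 mol CaO per formula unit; M(CaO) = 56.077, so CaO mass = 31.964 g.
31.964/271.330 × 100 = 11.78 wt%.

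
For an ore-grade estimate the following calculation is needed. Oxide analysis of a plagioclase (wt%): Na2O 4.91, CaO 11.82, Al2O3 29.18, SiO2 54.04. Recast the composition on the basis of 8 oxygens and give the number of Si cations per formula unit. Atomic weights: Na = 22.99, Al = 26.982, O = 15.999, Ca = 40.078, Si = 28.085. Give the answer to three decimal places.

Na2O: 4.91/61.979 = 0.07922 mol → 0.15844 mol Na, 0.07922 mol O.
CaO: 11.82/56.077 = 0.21078 mol → 0.21078 mol Ca, 0.21078 mol O.
Al2O3: 29.18/101.961 = 0.28619 mol → 0.57238 mol Al, 0.85857 mol O.
SiO2: 54.04/60.083 = 0.89942 mol → 0.89942 mol Si, 1.79884 mol O.
Total oxygen = 2.94741 mol. Normalization factor = 8/2.94741 = 2.71425.
Si per 8 O = 0.89942 × 2.71425 = 2.441.

2.441 Si apfu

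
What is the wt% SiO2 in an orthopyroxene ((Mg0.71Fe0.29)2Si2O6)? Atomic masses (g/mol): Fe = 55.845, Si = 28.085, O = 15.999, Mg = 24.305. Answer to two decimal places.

54.85 wt%

M((Mg0.71Fe0.29)2Si2O6) = 219.067 g/mol; M(SiO2) = 60.083 g/mol.
Moles SiO2 per formula unit = 2 Si ÷ 1 = 2.0000.
SiO2 fraction = (2.0000 × 60.083) / 219.067 = 120.166/219.067 = 0.5485.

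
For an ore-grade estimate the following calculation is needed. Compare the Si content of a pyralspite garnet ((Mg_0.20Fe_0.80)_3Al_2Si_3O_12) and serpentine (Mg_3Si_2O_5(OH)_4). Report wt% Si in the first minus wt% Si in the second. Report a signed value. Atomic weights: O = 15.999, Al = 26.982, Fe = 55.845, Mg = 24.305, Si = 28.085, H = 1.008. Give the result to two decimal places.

-2.67 percentage points

First mineral: 84.255 g Si in 478.818 g formula = 17.60 wt% Si.
Second mineral: 56.170 g Si in 277.108 g formula = 20.27 wt% Si.
17.60% − 20.27% gives a difference of -2.67 percentage points.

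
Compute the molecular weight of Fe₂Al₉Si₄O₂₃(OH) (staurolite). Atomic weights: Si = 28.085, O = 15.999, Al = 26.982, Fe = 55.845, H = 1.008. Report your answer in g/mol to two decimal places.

Fe: 2 × 55.845 = 111.6900
Al: 9 × 26.982 = 242.8380
Si: 4 × 28.085 = 112.3400
O: 24 × 15.999 = 383.9760
H: 1 × 1.008 = 1.0080
Summing the contributions gives the formula mass.

851.85 g/mol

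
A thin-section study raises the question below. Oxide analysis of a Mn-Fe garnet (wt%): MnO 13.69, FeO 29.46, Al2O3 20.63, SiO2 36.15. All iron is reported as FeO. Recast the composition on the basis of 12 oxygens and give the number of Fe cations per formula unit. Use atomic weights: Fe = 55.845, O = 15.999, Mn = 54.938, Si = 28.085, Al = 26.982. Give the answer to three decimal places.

2.039 Fe apfu

MnO (M=70.937): mol = 0.19299; Mn = 0.19299, O = 0.19299.
FeO (M=71.844): mol = 0.41006; Fe = 0.41006, O = 0.41006.
Al2O3 (M=101.961): mol = 0.20233; Al = 0.40466, O = 0.60699.
SiO2 (M=60.083): mol = 0.60167; Si = 0.60167, O = 1.20334.
ΣO = 2.41338; factor = 12/ΣO = 4.97228.
Fe apfu = 0.41006 × 4.97228 = 2.039.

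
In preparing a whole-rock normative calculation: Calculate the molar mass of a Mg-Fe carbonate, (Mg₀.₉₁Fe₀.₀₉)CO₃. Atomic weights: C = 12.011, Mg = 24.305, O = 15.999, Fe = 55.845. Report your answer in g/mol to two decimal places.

87.15 g/mol

M = 0.91·24.305 + 0.09·55.845 + 1·12.011 + 3·15.999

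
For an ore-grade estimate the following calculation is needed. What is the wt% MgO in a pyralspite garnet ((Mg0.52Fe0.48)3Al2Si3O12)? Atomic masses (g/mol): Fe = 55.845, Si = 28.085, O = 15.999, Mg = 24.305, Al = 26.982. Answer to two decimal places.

14.02 wt%

M((Mg0.52Fe0.48)3Al2Si3O12) = 448.540 g/mol; M(MgO) = 40.304 g/mol.
Moles MgO per formula unit = 1.56 Mg ÷ 1 = 1.5600.
MgO fraction = (1.5600 × 40.304) / 448.540 = 62.874/448.540 = 0.1402.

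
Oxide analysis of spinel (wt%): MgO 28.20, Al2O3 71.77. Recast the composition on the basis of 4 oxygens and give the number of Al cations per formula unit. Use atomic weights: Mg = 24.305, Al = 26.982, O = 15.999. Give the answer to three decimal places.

MgO (M=40.304): mol = 0.69968; Mg = 0.69968, O = 0.69968.
Al2O3 (M=101.961): mol = 0.70390; Al = 1.40780, O = 2.11170.
ΣO = 2.81138; factor = 4/ΣO = 1.42279.
Al apfu = 1.40780 × 1.42279 = 2.003.

2.003 Al apfu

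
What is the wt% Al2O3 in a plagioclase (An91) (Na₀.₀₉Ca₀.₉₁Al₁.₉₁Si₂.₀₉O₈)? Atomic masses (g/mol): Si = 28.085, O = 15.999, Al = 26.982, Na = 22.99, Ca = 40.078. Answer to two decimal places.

M(Na₀.₀₉Ca₀.₉₁Al₁.₉₁Si₂.₀₉O₈) = 276.765 g/mol; M(Al2O3) = 101.961 g/mol.
Moles Al2O3 per formula unit = 1.91 Al ÷ 2 = 0.9550.
Al2O3 fraction = (0.9550 × 101.961) / 276.765 = 97.373/276.765 = 0.3518.

35.18 wt%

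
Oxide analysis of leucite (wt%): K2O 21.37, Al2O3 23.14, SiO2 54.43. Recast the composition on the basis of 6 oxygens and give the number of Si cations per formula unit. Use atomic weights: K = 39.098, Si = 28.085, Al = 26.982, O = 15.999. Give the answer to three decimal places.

K2O (M=94.195): mol = 0.22687; K = 0.45374, O = 0.22687.
Al2O3 (M=101.961): mol = 0.22695; Al = 0.45390, O = 0.68085.
SiO2 (M=60.083): mol = 0.90591; Si = 0.90591, O = 1.81182.
ΣO = 2.71954; factor = 6/ΣO = 2.20626.
Si apfu = 0.90591 × 2.20626 = 1.999.

1.999 Si apfu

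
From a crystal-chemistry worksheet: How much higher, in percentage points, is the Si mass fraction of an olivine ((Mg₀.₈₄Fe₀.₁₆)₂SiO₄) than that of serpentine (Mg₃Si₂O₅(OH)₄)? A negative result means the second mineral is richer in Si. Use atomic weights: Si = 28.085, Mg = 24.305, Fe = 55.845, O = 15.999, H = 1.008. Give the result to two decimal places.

-1.64 percentage points

Si in (Mg₀.₈₄Fe₀.₁₆)₂SiO₄: molar mass 150.784 g/mol; 1×28.085 = 28.085 g → 18.63 wt%.
Si in Mg₃Si₂O₅(OH)₄: molar mass 277.108 g/mol; 2×28.085 = 56.170 g → 20.27 wt%.
Difference = 18.63 − 20.27 = -1.64 percentage points.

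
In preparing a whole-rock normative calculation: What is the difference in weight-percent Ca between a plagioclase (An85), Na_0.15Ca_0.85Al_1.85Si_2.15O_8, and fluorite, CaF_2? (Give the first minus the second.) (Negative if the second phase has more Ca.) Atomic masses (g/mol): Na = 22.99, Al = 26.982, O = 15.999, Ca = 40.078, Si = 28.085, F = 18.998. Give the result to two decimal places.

First mineral: 34.066 g Ca in 275.806 g formula = 12.35 wt% Ca.
Second mineral: 40.078 g Ca in 78.074 g formula = 51.33 wt% Ca.
12.35% − 51.33% gives a difference of -38.98 percentage points.

-38.98 percentage points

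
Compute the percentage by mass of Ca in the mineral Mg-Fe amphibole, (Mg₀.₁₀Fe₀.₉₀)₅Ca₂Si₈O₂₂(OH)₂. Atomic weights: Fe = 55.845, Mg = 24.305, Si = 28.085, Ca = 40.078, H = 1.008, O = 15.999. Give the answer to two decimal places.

M((Mg₀.₁₀Fe₀.₉₀)₅Ca₂Si₈O₂₂(OH)₂) = 954.283 g/mol.
Ca contributes 2 × 40.078 = 80.156 g per mole.
80.156/954.283 = 0.0840 → 8.40%.

8.40 wt%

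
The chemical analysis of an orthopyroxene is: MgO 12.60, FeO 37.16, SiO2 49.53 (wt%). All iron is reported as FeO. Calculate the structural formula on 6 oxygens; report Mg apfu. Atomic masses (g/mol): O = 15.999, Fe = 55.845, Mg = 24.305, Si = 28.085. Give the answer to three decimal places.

0.757 Mg apfu

MgO: 12.60/40.304 = 0.31262 mol → 0.31262 mol Mg, 0.31262 mol O.
FeO: 37.16/71.844 = 0.51723 mol → 0.51723 mol Fe, 0.51723 mol O.
SiO2: 49.53/60.083 = 0.82436 mol → 0.82436 mol Si, 1.64872 mol O.
Total oxygen = 2.47857 mol. Normalization factor = 6/2.47857 = 2.42075.
Mg per 6 O = 0.31262 × 2.42075 = 0.757.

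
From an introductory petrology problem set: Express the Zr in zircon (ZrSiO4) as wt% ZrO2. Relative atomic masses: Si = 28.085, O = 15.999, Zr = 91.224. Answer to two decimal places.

67.22 wt%

Molar mass of ZrSiO4 = 1×91.224 + 1×28.085 + 4×15.999 = 183.305 g/mol.
Each formula unit contains 1 Zr, equivalent to 1/1 = 1.0000 mol ZrO2.
M(ZrO2) = 1×91.224 + 2×15.999 = 123.222 g/mol.
Mass of ZrO2 per formula unit = 1.0000 × 123.222 = 123.222 g.
ZrO2 wt% = 123.222 / 183.305 × 100 = 67.22%.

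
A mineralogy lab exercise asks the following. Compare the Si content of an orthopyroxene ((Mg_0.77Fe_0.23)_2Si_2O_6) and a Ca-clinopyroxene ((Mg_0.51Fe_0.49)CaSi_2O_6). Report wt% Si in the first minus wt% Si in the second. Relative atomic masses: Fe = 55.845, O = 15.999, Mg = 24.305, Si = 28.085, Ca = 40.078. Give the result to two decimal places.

First mineral: 56.170 g Si in 215.282 g formula = 26.09 wt% Si.
Second mineral: 56.170 g Si in 232.002 g formula = 24.21 wt% Si.
26.09% − 24.21% gives a difference of 1.88 percentage points.

1.88 percentage points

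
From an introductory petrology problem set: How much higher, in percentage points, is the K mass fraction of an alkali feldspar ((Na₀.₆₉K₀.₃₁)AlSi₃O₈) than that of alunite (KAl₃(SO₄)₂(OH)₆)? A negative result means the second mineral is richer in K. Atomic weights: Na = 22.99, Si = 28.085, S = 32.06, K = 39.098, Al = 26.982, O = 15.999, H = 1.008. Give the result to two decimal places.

-4.90 percentage points

M((Na₀.₆₉K₀.₃₁)AlSi₃O₈) = 267.212 g/mol, so wt% K = 12.120/267.212 × 100 = 4.54%.
M(KAl₃(SO₄)₂(OH)₆) = 414.198 g/mol, so wt% K = 39.098/414.198 × 100 = 9.44%.
4.54 − 9.44 = -4.90 pp.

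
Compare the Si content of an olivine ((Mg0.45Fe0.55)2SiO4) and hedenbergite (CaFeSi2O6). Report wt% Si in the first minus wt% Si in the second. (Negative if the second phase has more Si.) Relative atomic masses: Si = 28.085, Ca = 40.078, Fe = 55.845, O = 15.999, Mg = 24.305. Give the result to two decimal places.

First mineral: 28.085 g Si in 175.385 g formula = 16.01 wt% Si.
Second mineral: 56.170 g Si in 248.087 g formula = 22.64 wt% Si.
16.01% − 22.64% gives a difference of -6.63 percentage points.

-6.63 percentage points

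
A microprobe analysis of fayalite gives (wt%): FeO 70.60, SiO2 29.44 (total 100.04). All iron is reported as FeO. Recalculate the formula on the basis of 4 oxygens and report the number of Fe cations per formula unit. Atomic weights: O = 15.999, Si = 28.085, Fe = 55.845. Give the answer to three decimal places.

2.003 Fe apfu

FeO (M=71.844): mol = 0.98268; Fe = 0.98268, O = 0.98268.
SiO2 (M=60.083): mol = 0.48999; Si = 0.48999, O = 0.97998.
ΣO = 1.96266; factor = 4/ΣO = 2.03805.
Fe apfu = 0.98268 × 2.03805 = 2.003.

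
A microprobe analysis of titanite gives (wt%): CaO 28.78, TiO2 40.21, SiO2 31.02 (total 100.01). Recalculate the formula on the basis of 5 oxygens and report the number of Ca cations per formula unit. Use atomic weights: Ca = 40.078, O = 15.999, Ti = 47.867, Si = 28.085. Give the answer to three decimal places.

28.78 wt% CaO ÷ 56.077 g/mol = 0.51322 mol, giving 0.51322 Ca and 0.51322 O.
40.21 wt% TiO2 ÷ 79.865 g/mol = 0.50347 mol, giving 0.50347 Ti and 1.00694 O.
31.02 wt% SiO2 ÷ 60.083 g/mol = 0.51629 mol, giving 0.51629 Si and 1.03258 O.
Oxygen sums to 2.55274; scaling by 5/2.55274 = 1.95868 puts the formula on 5 O.
Ca: 0.51322 × 1.95868 = 1.005 atoms per formula unit.

1.005 Ca apfu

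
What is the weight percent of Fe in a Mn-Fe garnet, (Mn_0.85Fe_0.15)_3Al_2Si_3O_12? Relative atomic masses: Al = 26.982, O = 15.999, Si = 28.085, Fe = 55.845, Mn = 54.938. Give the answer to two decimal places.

5.07 weight percent

M((Mn_0.85Fe_0.15)_3Al_2Si_3O_12) = 495.429 g/mol.
Fe contributes 0.45 × 55.845 = 25.130 g per mole.
25.130/495.429 = 0.0507 → 5.07%.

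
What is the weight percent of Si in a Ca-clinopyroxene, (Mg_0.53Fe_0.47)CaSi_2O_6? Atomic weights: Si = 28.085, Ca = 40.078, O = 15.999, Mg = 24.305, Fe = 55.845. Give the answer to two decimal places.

24.28 weight percent

Formula mass = 0.53*24.305 + 0.47*55.845 + 1*40.078 + 2*28.085 + 6*15.999 = 231.371 g/mol, of which 56.170 g is Si.
So Si makes up 56.170/231.371 = 0.2428 of the mass, i.e. 24.28%.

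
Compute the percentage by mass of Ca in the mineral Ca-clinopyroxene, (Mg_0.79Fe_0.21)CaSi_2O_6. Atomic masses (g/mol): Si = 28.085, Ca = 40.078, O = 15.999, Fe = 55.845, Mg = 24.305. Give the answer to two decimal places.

17.96 weight percent

Molar mass of (Mg_0.79Fe_0.21)CaSi_2O_6: 0.79·24.305 + 0.21·55.845 + 1·40.078 + 2·28.085 + 6·15.999 = 223.170 g/mol.
Mass of Ca per formula unit: 1 × 40.078 = 40.078 g.
Weight fraction Ca = 40.078 / 223.170 = 0.1796.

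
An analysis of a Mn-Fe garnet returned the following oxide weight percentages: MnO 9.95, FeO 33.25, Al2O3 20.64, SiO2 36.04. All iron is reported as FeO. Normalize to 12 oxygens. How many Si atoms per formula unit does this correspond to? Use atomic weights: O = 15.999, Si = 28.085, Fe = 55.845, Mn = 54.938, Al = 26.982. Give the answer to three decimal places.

2.987 Si apfu

MnO (M=70.937): mol = 0.14027; Mn = 0.14027, O = 0.14027.
FeO (M=71.844): mol = 0.46281; Fe = 0.46281, O = 0.46281.
Al2O3 (M=101.961): mol = 0.20243; Al = 0.40486, O = 0.60729.
SiO2 (M=60.083): mol = 0.59984; Si = 0.59984, O = 1.19968.
ΣO = 2.41005; factor = 12/ΣO = 4.97915.
Si apfu = 0.59984 × 4.97915 = 2.987.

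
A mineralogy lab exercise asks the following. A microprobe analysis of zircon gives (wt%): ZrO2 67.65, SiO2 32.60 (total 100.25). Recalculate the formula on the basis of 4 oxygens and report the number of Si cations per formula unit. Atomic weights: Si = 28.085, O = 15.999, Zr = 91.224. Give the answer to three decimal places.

0.994 Si apfu

ZrO2 (M=123.222): mol = 0.54901; Zr = 0.54901, O = 1.09802.
SiO2 (M=60.083): mol = 0.54258; Si = 0.54258, O = 1.08516.
ΣO = 2.18318; factor = 4/ΣO = 1.83219.
Si apfu = 0.54258 × 1.83219 = 0.994.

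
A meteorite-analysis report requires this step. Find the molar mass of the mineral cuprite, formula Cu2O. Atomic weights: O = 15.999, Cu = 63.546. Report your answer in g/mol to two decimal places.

143.09 g/mol

The formula mass is the sum 2×63.546 + 1×15.999.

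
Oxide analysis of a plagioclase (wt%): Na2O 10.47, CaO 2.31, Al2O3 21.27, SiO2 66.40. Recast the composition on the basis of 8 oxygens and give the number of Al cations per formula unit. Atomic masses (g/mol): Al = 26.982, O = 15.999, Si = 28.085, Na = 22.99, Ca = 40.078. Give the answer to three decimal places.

1.096 Al apfu

Na2O (M=61.979): mol = 0.16893; Na = 0.33786, O = 0.16893.
CaO (M=56.077): mol = 0.04119; Ca = 0.04119, O = 0.04119.
Al2O3 (M=101.961): mol = 0.20861; Al = 0.41722, O = 0.62583.
SiO2 (M=60.083): mol = 1.10514; Si = 1.10514, O = 2.21028.
ΣO = 3.04623; factor = 8/ΣO = 2.62620.
Al apfu = 0.41722 × 2.62620 = 1.096.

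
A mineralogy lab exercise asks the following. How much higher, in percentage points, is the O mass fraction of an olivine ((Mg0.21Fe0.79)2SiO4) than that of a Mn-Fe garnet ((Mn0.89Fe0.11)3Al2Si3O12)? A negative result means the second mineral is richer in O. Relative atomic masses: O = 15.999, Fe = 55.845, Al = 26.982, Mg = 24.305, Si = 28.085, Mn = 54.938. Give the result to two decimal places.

O in (Mg0.21Fe0.79)2SiO4: molar mass 190.524 g/mol; 4×15.999 = 63.996 g → 33.59 wt%.
O in (Mn0.89Fe0.11)3Al2Si3O12: molar mass 495.320 g/mol; 12×15.999 = 191.988 g → 38.76 wt%.
Difference = 33.59 − 38.76 = -5.17 percentage points.

-5.17 percentage points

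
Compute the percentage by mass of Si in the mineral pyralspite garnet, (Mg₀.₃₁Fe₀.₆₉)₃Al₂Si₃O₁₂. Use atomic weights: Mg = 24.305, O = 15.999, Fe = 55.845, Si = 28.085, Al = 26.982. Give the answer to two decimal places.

17.99 wt%

Molar mass of (Mg₀.₃₁Fe₀.₆₉)₃Al₂Si₃O₁₂: 0.93×24.305 + 2.07×55.845 + 2×26.982 + 3×28.085 + 12×15.999 = 468.410 g/mol.
Mass of Si per formula unit: 3 × 28.085 = 84.255 g.
Weight fraction Si = 84.255 / 468.410 = 0.1799.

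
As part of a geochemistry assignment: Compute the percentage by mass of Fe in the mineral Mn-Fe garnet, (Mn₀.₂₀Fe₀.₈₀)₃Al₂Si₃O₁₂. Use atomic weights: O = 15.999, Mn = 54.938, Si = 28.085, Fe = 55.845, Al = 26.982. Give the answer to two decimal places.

26.96 weight percent

M((Mn₀.₂₀Fe₀.₈₀)₃Al₂Si₃O₁₂) = 497.198 g/mol.
Fe contributes 2.40 × 55.845 = 134.028 g per mole.
134.028/497.198 = 0.2696 → 26.96%.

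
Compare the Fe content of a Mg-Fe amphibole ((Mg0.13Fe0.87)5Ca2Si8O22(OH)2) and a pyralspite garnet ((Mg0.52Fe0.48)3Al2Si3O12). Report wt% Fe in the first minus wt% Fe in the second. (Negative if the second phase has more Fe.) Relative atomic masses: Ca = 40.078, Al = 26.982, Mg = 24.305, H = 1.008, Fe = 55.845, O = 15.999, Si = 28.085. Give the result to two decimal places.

M((Mg0.13Fe0.87)5Ca2Si8O22(OH)2) = 949.552 g/mol, so wt% Fe = 242.926/949.552 × 100 = 25.58%.
M((Mg0.52Fe0.48)3Al2Si3O12) = 448.540 g/mol, so wt% Fe = 80.417/448.540 × 100 = 17.93%.
25.58 − 17.93 = 7.65 pp.

7.65 percentage points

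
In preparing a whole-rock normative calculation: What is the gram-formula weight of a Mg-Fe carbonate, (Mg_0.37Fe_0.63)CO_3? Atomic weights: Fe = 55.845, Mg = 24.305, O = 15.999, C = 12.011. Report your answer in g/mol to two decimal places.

104.18 g/mol

M = 0.37(24.305) + 0.63(55.845) + 1(12.011) + 3(15.999)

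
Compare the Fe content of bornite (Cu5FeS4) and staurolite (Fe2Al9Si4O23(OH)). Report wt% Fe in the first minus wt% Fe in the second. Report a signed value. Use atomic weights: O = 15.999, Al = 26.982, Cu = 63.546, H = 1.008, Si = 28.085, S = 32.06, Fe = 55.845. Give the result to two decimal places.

First mineral: 55.845 g Fe in 501.815 g formula = 11.13 wt% Fe.
Second mineral: 111.690 g Fe in 851.852 g formula = 13.11 wt% Fe.
11.13% − 13.11% gives a difference of -1.98 percentage points.

-1.98 percentage points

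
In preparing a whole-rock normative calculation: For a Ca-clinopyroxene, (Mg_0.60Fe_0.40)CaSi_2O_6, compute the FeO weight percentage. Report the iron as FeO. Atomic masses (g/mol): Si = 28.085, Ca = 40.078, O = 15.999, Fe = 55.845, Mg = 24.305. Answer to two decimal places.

12.54 wt%

M((Mg_0.60Fe_0.40)CaSi_2O_6) = 229.163 g/mol; M(FeO) = 71.844 g/mol.
Moles FeO per formula unit = 0.40 Fe ÷ 1 = 0.4000.
FeO fraction = (0.4000 × 71.844) / 229.163 = 28.738/229.163 = 0.1254.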